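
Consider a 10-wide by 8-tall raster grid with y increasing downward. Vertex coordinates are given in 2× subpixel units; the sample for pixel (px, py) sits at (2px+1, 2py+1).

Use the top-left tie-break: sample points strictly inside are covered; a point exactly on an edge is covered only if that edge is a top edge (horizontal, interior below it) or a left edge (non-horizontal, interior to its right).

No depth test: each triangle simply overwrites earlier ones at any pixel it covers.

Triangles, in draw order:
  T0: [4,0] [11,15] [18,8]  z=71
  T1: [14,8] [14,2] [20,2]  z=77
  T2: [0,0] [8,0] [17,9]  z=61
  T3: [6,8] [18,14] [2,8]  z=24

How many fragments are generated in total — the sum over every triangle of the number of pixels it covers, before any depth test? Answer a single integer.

T0:
  2·area = 154  (B↔C swapped to make it positive)
  edge (4, 0)→(18, 8): d=(14,8) right/bottom  bias=-1
  edge (18, 8)→(11, 15): d=(-7,7) right/bottom  bias=-1
  edge (11, 15)→(4, 0): d=(-7,-15) top-left  bias=+0
    (2,0)@(5, 1): e=[6,140,8] → X
    (3,0)@(7, 1): e=[-10,126,38] → .
    (2,1)@(5, 3): e=[34,126,-6] → .
    (3,1)@(7, 3): e=[18,112,24] → X
    (4,1)@(9, 3): e=[2,98,54] → X
    (5,1)@(11, 3): e=[-14,84,84] → .
    (3,2)@(7, 5): e=[46,98,10] → X
    (5,2)@(11, 5): e=[14,70,70] → X
    (6,2)@(13, 5): e=[-2,56,100] → .
    (3,3)@(7, 7): e=[74,84,-4] → .
    (4,3)@(9, 7): e=[58,70,26] → X
    (6,3)@(13, 7): e=[26,42,86] → X
    (9,3)@(19, 7): e=[-22,0,176] → .  [on edge]
    (8,4)@(17, 9): e=[22,0,132] → .  [on edge]
    (7,5)@(15, 11): e=[66,0,88] → .  [on edge]
    (6,6)@(13, 13): e=[110,0,44] → .  [on edge]
    (5,7)@(11, 15): e=[154,0,0] → .  [on edge]
  covered (17 px):
    . . X . . . . . . .
    . . . X X . . . . .
    . . . X X X . . . .
    . . . . X X X X . .
    . . . . X X X X . .
    . . . . . X X . . .
    . . . . . X . . . .
    . . . . . . . . . .
T1:
  2·area = 36
  edge (14, 8)→(14, 2): d=(0,-6) top-left  bias=+0
  edge (14, 2)→(20, 2): d=(6,0) top-left  bias=+0
  edge (20, 2)→(14, 8): d=(-6,6) right/bottom  bias=-1
    (7,1)@(15, 3): e=[6,6,24] → X
    (8,1)@(17, 3): e=[18,6,12] → X
    (9,1)@(19, 3): e=[30,6,0] → .  [on edge]
    (7,2)@(15, 5): e=[6,18,12] → X
    (8,2)@(17, 5): e=[18,18,0] → .  [on edge]
    (7,3)@(15, 7): e=[6,30,0] → .  [on edge]
    (6,4)@(13, 9): e=[-6,42,0] → .  [on edge]
    (5,5)@(11, 11): e=[-18,54,0] → .  [on edge]
    (4,6)@(9, 13): e=[-30,66,0] → .  [on edge]
    (3,7)@(7, 15): e=[-42,78,0] → .  [on edge]
  covered (3 px):
    . . . . . . . . . .
    . . . . . . . X X .
    . . . . . . . X . .
    . . . . . . . . . .
    . . . . . . . . . .
    . . . . . . . . . .
    . . . . . . . . . .
    . . . . . . . . . .
T2:
  2·area = 72
  edge (0, 0)→(8, 0): d=(8,0) top-left  bias=+0
  edge (8, 0)→(17, 9): d=(9,9) right/bottom  bias=-1
  edge (17, 9)→(0, 0): d=(-17,-9) top-left  bias=+0
    (1,0)@(3, 1): e=[8,54,10] → X
    (2,0)@(5, 1): e=[8,36,28] → X
    (3,0)@(7, 1): e=[8,18,46] → X
    (4,0)@(9, 1): e=[8,0,64] → .  [on edge]
    (1,1)@(3, 3): e=[24,72,-24] → .
    (2,1)@(5, 3): e=[24,54,-6] → .
    (3,1)@(7, 3): e=[24,36,12] → X
    (4,1)@(9, 3): e=[24,18,30] → X
    (5,1)@(11, 3): e=[24,0,48] → .  [on edge]
    (3,2)@(7, 5): e=[40,54,-22] → .
    (4,2)@(9, 5): e=[40,36,-4] → .
    (5,2)@(11, 5): e=[40,18,14] → X
    (6,2)@(13, 5): e=[40,0,32] → .  [on edge]
    (7,3)@(15, 7): e=[56,0,16] → .  [on edge]
    (8,4)@(17, 9): e=[72,0,0] → .  [on edge]
    (9,5)@(19, 11): e=[88,0,-16] → .  [on edge]
  covered (6 px):
    . X X X . . . . . .
    . . . X X . . . . .
    . . . . . X . . . .
    . . . . . . . . . .
    . . . . . . . . . .
    . . . . . . . . . .
    . . . . . . . . . .
    . . . . . . . . . .
T3:
  2·area = 24
  edge (6, 8)→(18, 14): d=(12,6) right/bottom  bias=-1
  edge (18, 14)→(2, 8): d=(-16,-6) top-left  bias=+0
  edge (2, 8)→(6, 8): d=(4,0) top-left  bias=+0
    (2,4)@(5, 9): e=[18,2,4] → X
    (3,4)@(7, 9): e=[6,14,4] → X
    (4,4)@(9, 9): e=[-6,26,4] → .
    (2,5)@(5, 11): e=[42,-30,12] → .
    (3,5)@(7, 11): e=[30,-18,12] → .
    (5,5)@(11, 11): e=[6,6,12] → X
    (6,5)@(13, 11): e=[-6,18,12] → .
    (5,6)@(11, 13): e=[30,-26,20] → .
  covered (3 px):
    . . . . . . . . . .
    . . . . . . . . . .
    . . . . . . . . . .
    . . . . . . . . . .
    . . X X . . . . . .
    . . . . . X . . . .
    . . . . . . . . . .
    . . . . . . . . . .

Answer: 29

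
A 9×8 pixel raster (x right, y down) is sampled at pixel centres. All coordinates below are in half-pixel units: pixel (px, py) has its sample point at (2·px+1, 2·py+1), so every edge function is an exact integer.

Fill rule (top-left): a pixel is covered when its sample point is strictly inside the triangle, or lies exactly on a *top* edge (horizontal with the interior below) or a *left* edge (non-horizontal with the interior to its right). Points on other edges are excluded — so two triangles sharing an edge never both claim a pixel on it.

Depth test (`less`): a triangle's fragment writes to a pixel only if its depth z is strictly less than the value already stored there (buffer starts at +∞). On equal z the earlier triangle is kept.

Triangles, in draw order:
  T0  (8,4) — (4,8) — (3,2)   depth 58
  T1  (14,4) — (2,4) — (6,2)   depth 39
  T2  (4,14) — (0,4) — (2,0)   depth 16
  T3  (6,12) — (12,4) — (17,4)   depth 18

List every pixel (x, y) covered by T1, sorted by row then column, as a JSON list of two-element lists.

T0:
  2·area = 28
  edge (8, 4)→(4, 8): d=(-4,4) right/bottom  bias=-1
  edge (4, 8)→(3, 2): d=(-1,-6) top-left  bias=+0
  edge (3, 2)→(8, 4): d=(5,2) right/bottom  bias=-1
    (5,0)@(11, 1): e=[0,49,-21] → .  [on edge]
    (2,1)@(5, 3): e=[16,11,1] → X
    (3,1)@(7, 3): e=[8,23,-3] → .
    (4,1)@(9, 3): e=[0,35,-7] → .  [on edge]
    (2,2)@(5, 5): e=[8,9,11] → X
    (3,2)@(7, 5): e=[0,21,7] → .  [on edge]
    (2,3)@(5, 7): e=[0,7,21] → .  [on edge]
    (1,4)@(3, 9): e=[0,-7,35] → .  [on edge]
    (0,5)@(1, 11): e=[0,-21,49] → .  [on edge]
  covered (2 px):
    . . . . . . . . .
    . . X . . . . . .
    . . X . . . . . .
    . . . . . . . . .
    . . . . . . . . .
    . . . . . . . . .
    . . . . . . . . .
    . . . . . . . . .
T1:
  2·area = 24
  edge (14, 4)→(2, 4): d=(-12,0) right/bottom  bias=-1
  edge (2, 4)→(6, 2): d=(4,-2) top-left  bias=+0
  edge (6, 2)→(14, 4): d=(8,2) right/bottom  bias=-1
    (2,1)@(5, 3): e=[12,2,10] → X
    (3,1)@(7, 3): e=[12,6,6] → X
    (4,1)@(9, 3): e=[12,10,2] → X
    (5,1)@(11, 3): e=[12,14,-2] → .
    (2,2)@(5, 5): e=[-12,10,26] → .
    (3,2)@(7, 5): e=[-12,14,22] → .
    (4,2)@(9, 5): e=[-12,18,18] → .
  covered (3 px):
    . . . . . . . . .
    . . X X X . . . .
    . . . . . . . . .
    . . . . . . . . .
    . . . . . . . . .
    . . . . . . . . .
    . . . . . . . . .
    . . . . . . . . .
T2:
  2·area = 36
  edge (4, 14)→(0, 4): d=(-4,-10) top-left  bias=+0
  edge (0, 4)→(2, 0): d=(2,-4) top-left  bias=+0
  edge (2, 0)→(4, 14): d=(2,14) right/bottom  bias=-1
    (0,1)@(1, 3): e=[14,2,20] → X
    (1,1)@(3, 3): e=[34,10,-8] → .
    (0,2)@(1, 5): e=[6,6,24] → X
    (1,2)@(3, 5): e=[26,14,-4] → .
    (0,3)@(1, 7): e=[-2,10,28] → .
    (1,3)@(3, 7): e=[18,18,0] → .  [on edge]
    (1,4)@(3, 9): e=[10,22,4] → X
    (2,4)@(5, 9): e=[30,30,-24] → .
    (1,5)@(3, 11): e=[2,26,8] → X
    (2,5)@(5, 11): e=[22,34,-20] → .
    (1,6)@(3, 13): e=[-6,30,12] → .
  covered (4 px):
    . . . . . . . . .
    X . . . . . . . .
    X . . . . . . . .
    . . . . . . . . .
    . X . . . . . . .
    . X . . . . . . .
    . . . . . . . . .
    . . . . . . . . .
T3:
  2·area = 40
  edge (6, 12)→(12, 4): d=(6,-8) top-left  bias=+0
  edge (12, 4)→(17, 4): d=(5,0) top-left  bias=+0
  edge (17, 4)→(6, 12): d=(-11,8) right/bottom  bias=-1
    (6,2)@(13, 5): e=[14,5,21] → X
    (7,2)@(15, 5): e=[30,5,5] → X
    (8,2)@(17, 5): e=[46,5,-11] → .
    (5,3)@(11, 7): e=[10,15,15] → X
    (6,3)@(13, 7): e=[26,15,-1] → .
    (7,3)@(15, 7): e=[42,15,-17] → .
    (4,4)@(9, 9): e=[6,25,9] → X
    (5,4)@(11, 9): e=[22,25,-7] → .
    (3,5)@(7, 11): e=[2,35,3] → X
    (4,5)@(9, 11): e=[18,35,-13] → .
    (3,6)@(7, 13): e=[14,45,-19] → .
  covered (5 px):
    . . . . . . . . .
    . . . . . . . . .
    . . . . . . X X .
    . . . . . X . . .
    . . . . X . . . .
    . . . X . . . . .
    . . . . . . . . .
    . . . . . . . . .

Result: [[2,1],[3,1],[4,1]]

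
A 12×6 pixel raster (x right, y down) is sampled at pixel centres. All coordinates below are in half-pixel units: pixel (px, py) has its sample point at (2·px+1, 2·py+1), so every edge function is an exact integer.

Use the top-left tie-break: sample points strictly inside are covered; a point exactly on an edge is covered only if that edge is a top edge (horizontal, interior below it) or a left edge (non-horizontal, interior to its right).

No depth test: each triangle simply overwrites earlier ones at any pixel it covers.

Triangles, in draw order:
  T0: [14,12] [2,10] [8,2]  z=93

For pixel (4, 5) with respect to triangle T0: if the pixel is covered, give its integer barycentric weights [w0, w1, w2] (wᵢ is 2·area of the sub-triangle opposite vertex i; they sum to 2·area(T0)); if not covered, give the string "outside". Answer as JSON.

T0:
  2·area = 108
  edge (14, 12)→(2, 10): d=(-12,-2) top-left  bias=+0
  edge (2, 10)→(8, 2): d=(6,-8) top-left  bias=+0
  edge (8, 2)→(14, 12): d=(6,10) right/bottom  bias=-1
    (3,2)@(7, 5): e=[70,10,28] → X
    (4,2)@(9, 5): e=[74,26,8] → X
    (5,2)@(11, 5): e=[78,42,-12] → .
    (2,3)@(5, 7): e=[42,6,60] → X
    (5,3)@(11, 7): e=[54,54,0] → .  [on edge]
    (1,4)@(3, 9): e=[14,2,92] → X
    (5,4)@(11, 9): e=[30,66,12] → X
    (6,4)@(13, 9): e=[34,82,-8] → .
    (1,5)@(3, 11): e=[-10,14,104] → .
    (2,5)@(5, 11): e=[-6,30,84] → .
    (3,5)@(7, 11): e=[-2,46,64] → .
    (4,5)@(9, 11): e=[2,62,44] → X
  covered (13 px):
    . . . . . . . . . . . .
    . . . . . . . . . . . .
    . . . X X . . . . . . .
    . . X X X . . . . . . .
    . X X X X X . . . . . .
    . . . . X X X . . . . .

Answer: [62,44,2]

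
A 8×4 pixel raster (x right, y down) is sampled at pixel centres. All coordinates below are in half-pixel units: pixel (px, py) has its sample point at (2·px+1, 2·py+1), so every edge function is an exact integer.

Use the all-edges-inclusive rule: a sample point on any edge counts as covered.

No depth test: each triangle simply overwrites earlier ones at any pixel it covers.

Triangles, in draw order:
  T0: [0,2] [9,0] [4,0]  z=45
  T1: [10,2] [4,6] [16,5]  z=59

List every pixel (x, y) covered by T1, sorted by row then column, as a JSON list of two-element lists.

T0:
  2·area = 10  (B↔C swapped to make it positive)
  edge (0, 2)→(4, 0): d=(4,-2) inclusive
  edge (4, 0)→(9, 0): d=(5,0) inclusive
  edge (9, 0)→(0, 2): d=(-9,2) inclusive
    (1,0)@(3, 1): e=[2,5,3] → █
    (2,0)@(5, 1): e=[6,5,-1] → ·
    (1,1)@(3, 3): e=[10,15,-15] → ·
  covered (1 px):
    · █ · · · · · ·
    · · · · · · · ·
    · · · · · · · ·
    · · · · · · · ·
T1:
  2·area = 42  (B↔C swapped to make it positive)
  edge (10, 2)→(16, 5): d=(6,3) inclusive
  edge (16, 5)→(4, 6): d=(-12,1) inclusive
  edge (4, 6)→(10, 2): d=(6,-4) inclusive
    (4,1)@(9, 3): e=[9,31,2] → █
    (5,1)@(11, 3): e=[3,29,10] → █
    (6,1)@(13, 3): e=[-3,27,18] → ·
    (3,2)@(7, 5): e=[27,9,6] → █
    (6,2)@(13, 5): e=[9,3,30] → █
    (7,2)@(15, 5): e=[3,1,38] → █
    (3,3)@(7, 7): e=[39,-15,18] → ·
    (4,3)@(9, 7): e=[33,-17,26] → ·
    (5,3)@(11, 7): e=[27,-19,34] → ·
    (6,3)@(13, 7): e=[21,-21,42] → ·
    (7,3)@(15, 7): e=[15,-23,50] → ·
  covered (7 px):
    · · · · · · · ·
    · · · · █ █ · ·
    · · · █ █ █ █ █
    · · · · · · · ·

Final: [[4,1],[5,1],[3,2],[4,2],[5,2],[6,2],[7,2]]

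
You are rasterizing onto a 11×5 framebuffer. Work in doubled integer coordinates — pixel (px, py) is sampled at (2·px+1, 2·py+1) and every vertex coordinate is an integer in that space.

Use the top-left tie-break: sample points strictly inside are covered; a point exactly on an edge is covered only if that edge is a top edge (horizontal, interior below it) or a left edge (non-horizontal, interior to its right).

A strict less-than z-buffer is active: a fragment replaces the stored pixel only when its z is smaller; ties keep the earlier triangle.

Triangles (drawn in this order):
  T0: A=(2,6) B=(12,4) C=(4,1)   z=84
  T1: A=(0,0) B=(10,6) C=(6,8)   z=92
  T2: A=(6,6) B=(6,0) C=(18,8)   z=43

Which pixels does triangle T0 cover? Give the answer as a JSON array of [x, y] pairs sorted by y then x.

T0:
  2·area = 46  (B↔C swapped to make it positive)
  edge (2, 6)→(4, 1): d=(2,-5) top-left  bias=+0
  edge (4, 1)→(12, 4): d=(8,3) right/bottom  bias=-1
  edge (12, 4)→(2, 6): d=(-10,2) right/bottom  bias=-1
    (2,1)@(5, 3): e=[9,13,24] → █
    (3,1)@(7, 3): e=[19,7,20] → █
    (4,1)@(9, 3): e=[29,1,16] → █
    (5,1)@(11, 3): e=[39,-5,12] → ·
    (8,1)@(17, 3): e=[69,-23,0] → ·  [on edge]
    (1,2)@(3, 5): e=[3,35,8] → █
    (3,2)@(7, 5): e=[23,23,0] → ·  [on edge]
    (4,2)@(9, 5): e=[33,17,-4] → ·
    (1,3)@(3, 7): e=[7,51,-12] → ·
    (2,3)@(5, 7): e=[17,45,-16] → ·
  covered (5 px):
    · · · · · · · · · · ·
    · · █ █ █ · · · · · ·
    · █ █ · · · · · · · ·
    · · · · · · · · · · ·
    · · · · · · · · · · ·
T1:
  2·area = 44
  edge (0, 0)→(10, 6): d=(10,6) right/bottom  bias=-1
  edge (10, 6)→(6, 8): d=(-4,2) right/bottom  bias=-1
  edge (6, 8)→(0, 0): d=(-6,-8) top-left  bias=+0
    (0,0)@(1, 1): e=[4,38,2] → █
    (1,0)@(3, 1): e=[-8,34,18] → ·
    (0,1)@(1, 3): e=[24,30,-10] → ·
    (1,1)@(3, 3): e=[12,26,6] → █
    (2,1)@(5, 3): e=[0,22,22] → ·  [on edge]
    (1,2)@(3, 5): e=[32,18,-6] → ·
    (2,2)@(5, 5): e=[20,14,10] → █
    (3,2)@(7, 5): e=[8,10,26] → █
    (4,2)@(9, 5): e=[-4,6,42] → ·
    (2,3)@(5, 7): e=[40,6,-2] → ·
    (3,3)@(7, 7): e=[28,2,14] → █
    (4,3)@(9, 7): e=[16,-2,30] → ·
    (7,4)@(15, 9): e=[0,-22,66] → ·  [on edge]
  covered (5 px):
    █ · · · · · · · · · ·
    · █ · · · · · · · · ·
    · · █ █ · · · · · · ·
    · · · █ · · · · · · ·
    · · · · · · · · · · ·
T2:
  2·area = 72
  edge (6, 6)→(6, 0): d=(0,-6) top-left  bias=+0
  edge (6, 0)→(18, 8): d=(12,8) right/bottom  bias=-1
  edge (18, 8)→(6, 6): d=(-12,-2) top-left  bias=+0
    (3,0)@(7, 1): e=[6,4,62] → █
    (4,0)@(9, 1): e=[18,-12,66] → ·
    (3,1)@(7, 3): e=[6,28,38] → █
    (4,1)@(9, 3): e=[18,12,42] → █
    (5,1)@(11, 3): e=[30,-4,46] → ·
    (3,2)@(7, 5): e=[6,52,14] → █
    (5,2)@(11, 5): e=[30,20,22] → █
    (6,2)@(13, 5): e=[42,4,26] → █
    (7,2)@(15, 5): e=[54,-12,30] → ·
    (3,3)@(7, 7): e=[6,76,-10] → ·
    (4,3)@(9, 7): e=[18,60,-6] → ·
    (5,3)@(11, 7): e=[30,44,-2] → ·
  covered (9 px):
    · · · █ · · · · · · ·
    · · · █ █ · · · · · ·
    · · · █ █ █ █ · · · ·
    · · · · · · █ █ · · ·
    · · · · · · · · · · ·

Final: [[2,1],[3,1],[4,1],[1,2],[2,2]]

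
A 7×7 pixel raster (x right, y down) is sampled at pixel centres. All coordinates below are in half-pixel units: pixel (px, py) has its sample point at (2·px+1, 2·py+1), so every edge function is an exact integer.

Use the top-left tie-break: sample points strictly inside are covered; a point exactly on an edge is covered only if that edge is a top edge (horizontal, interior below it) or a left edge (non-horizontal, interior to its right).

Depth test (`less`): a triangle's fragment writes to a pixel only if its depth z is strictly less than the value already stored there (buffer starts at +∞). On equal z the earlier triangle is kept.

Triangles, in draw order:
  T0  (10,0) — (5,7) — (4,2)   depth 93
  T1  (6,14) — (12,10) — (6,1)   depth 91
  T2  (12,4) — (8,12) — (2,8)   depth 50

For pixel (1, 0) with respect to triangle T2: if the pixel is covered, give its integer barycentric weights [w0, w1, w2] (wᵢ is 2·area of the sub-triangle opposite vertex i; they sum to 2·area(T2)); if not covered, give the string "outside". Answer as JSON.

T0:
  2·area = 32
  edge (10, 0)→(5, 7): d=(-5,7) right/bottom  bias=-1
  edge (5, 7)→(4, 2): d=(-1,-5) top-left  bias=+0
  edge (4, 2)→(10, 0): d=(6,-2) top-left  bias=+0
    (3,0)@(7, 1): e=[16,16,0] → X  [on edge]
    (4,0)@(9, 1): e=[2,26,4] → X
    (5,0)@(11, 1): e=[-12,36,8] → .
    (0,1)@(1, 3): e=[48,-16,0] → .  [on edge]
    (2,1)@(5, 3): e=[20,4,8] → X
    (4,1)@(9, 3): e=[-8,24,16] → .
    (2,2)@(5, 5): e=[10,2,20] → X
    (3,2)@(7, 5): e=[-4,12,24] → .
    (2,3)@(5, 7): e=[0,0,32] → .  [on edge]
  covered (5 px):
    . . . X X . .
    . . X X . . .
    . . X . . . .
    . . . . . . .
    . . . . . . .
    . . . . . . .
    . . . . . . .
T1:
  2·area = 78  (B↔C swapped to make it positive)
  edge (6, 14)→(6, 1): d=(0,-13) top-left  bias=+0
  edge (6, 1)→(12, 10): d=(6,9) right/bottom  bias=-1
  edge (12, 10)→(6, 14): d=(-6,4) right/bottom  bias=-1
    (3,1)@(7, 3): e=[13,3,62] → X
    (4,1)@(9, 3): e=[39,-15,54] → .
    (3,2)@(7, 5): e=[13,15,50] → X
    (4,2)@(9, 5): e=[39,-3,42] → .
    (3,3)@(7, 7): e=[13,27,38] → X
    (4,3)@(9, 7): e=[39,9,30] → X
    (5,3)@(11, 7): e=[65,-9,22] → .
    (3,4)@(7, 9): e=[13,39,26] → X
    (5,4)@(11, 9): e=[65,3,10] → X
    (6,4)@(13, 9): e=[91,-15,2] → .
    (3,5)@(7, 11): e=[13,51,14] → X
    (5,5)@(11, 11): e=[65,15,-2] → .
  covered (10 px):
    . . . . . . .
    . . . X . . .
    . . . X . . .
    . . . X X . .
    . . . X X X .
    . . . X X . .
    . . . X . . .
T2:
  2·area = 64
  edge (12, 4)→(8, 12): d=(-4,8) right/bottom  bias=-1
  edge (8, 12)→(2, 8): d=(-6,-4) top-left  bias=+0
  edge (2, 8)→(12, 4): d=(10,-4) top-left  bias=+0
    (5,2)@(11, 5): e=[4,54,6] → X
    (6,2)@(13, 5): e=[-12,62,14] → .
    (2,3)@(5, 7): e=[44,18,2] → X
    (3,3)@(7, 7): e=[28,26,10] → X
    (4,3)@(9, 7): e=[12,34,18] → X
    (5,3)@(11, 7): e=[-4,42,26] → .
    (2,4)@(5, 9): e=[36,6,22] → X
    (5,4)@(11, 9): e=[-12,30,46] → .
    (2,5)@(5, 11): e=[28,-6,42] → .
    (3,5)@(7, 11): e=[12,2,50] → X
    (4,5)@(9, 11): e=[-4,10,58] → .
    (3,6)@(7, 13): e=[4,-10,70] → .
  covered (8 px):
    . . . . . . .
    . . . . . . .
    . . . . . X .
    . . X X X . .
    . . X X X . .
    . . . X . . .
    . . . . . . .

Answer: "outside"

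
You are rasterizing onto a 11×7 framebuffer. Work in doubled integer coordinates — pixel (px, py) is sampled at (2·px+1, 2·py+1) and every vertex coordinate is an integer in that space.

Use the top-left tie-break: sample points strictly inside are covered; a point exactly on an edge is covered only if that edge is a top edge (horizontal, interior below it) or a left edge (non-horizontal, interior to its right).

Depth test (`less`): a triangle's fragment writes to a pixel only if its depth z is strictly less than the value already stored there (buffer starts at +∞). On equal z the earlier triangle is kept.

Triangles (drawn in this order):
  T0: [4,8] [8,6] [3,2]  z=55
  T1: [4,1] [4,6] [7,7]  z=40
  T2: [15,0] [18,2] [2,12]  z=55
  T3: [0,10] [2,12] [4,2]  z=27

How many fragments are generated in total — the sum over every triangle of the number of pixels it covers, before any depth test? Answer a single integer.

T0:
  2·area = 26  (B↔C swapped to make it positive)
  edge (4, 8)→(3, 2): d=(-1,-6) top-left  bias=+0
  edge (3, 2)→(8, 6): d=(5,4) right/bottom  bias=-1
  edge (8, 6)→(4, 8): d=(-4,2) right/bottom  bias=-1
    (2,2)@(5, 5): e=[9,7,10] → #
    (3,2)@(7, 5): e=[21,-1,6] → ·
    (2,3)@(5, 7): e=[7,17,2] → #
    (3,3)@(7, 7): e=[19,9,-2] → ·
    (2,4)@(5, 9): e=[5,27,-6] → ·
  covered (2 px):
    · · · · · · · · · · ·
    · · · · · · · · · · ·
    · · # · · · · · · · ·
    · · # · · · · · · · ·
    · · · · · · · · · · ·
    · · · · · · · · · · ·
    · · · · · · · · · · ·
T1:
  2·area = 15  (B↔C swapped to make it positive)
  edge (4, 1)→(7, 7): d=(3,6) right/bottom  bias=-1
  edge (7, 7)→(4, 6): d=(-3,-1) top-left  bias=+0
  edge (4, 6)→(4, 1): d=(0,-5) top-left  bias=+0
    (2,1)@(5, 3): e=[0,10,5] → ·  [on edge]
    (0,2)@(1, 5): e=[30,0,-15] → ·  [on edge]
    (2,2)@(5, 5): e=[6,4,5] → #
    (3,2)@(7, 5): e=[-6,6,15] → ·
    (2,3)@(5, 7): e=[12,-2,5] → ·
    (3,3)@(7, 7): e=[0,0,15] → ·  [on edge]
    (6,4)@(13, 9): e=[-30,0,45] → ·  [on edge]
    (4,5)@(9, 11): e=[0,-10,25] → ·  [on edge]
    (9,5)@(19, 11): e=[-60,0,75] → ·  [on edge]
  covered (1 px):
    · · · · · · · · · · ·
    · · · · · · · · · · ·
    · · # · · · · · · · ·
    · · · · · · · · · · ·
    · · · · · · · · · · ·
    · · · · · · · · · · ·
    · · · · · · · · · · ·
T2:
  2·area = 62
  edge (15, 0)→(18, 2): d=(3,2) right/bottom  bias=-1
  edge (18, 2)→(2, 12): d=(-16,10) right/bottom  bias=-1
  edge (2, 12)→(15, 0): d=(13,-12) top-left  bias=+0
    (7,0)@(15, 1): e=[3,46,13] → #
    (8,0)@(17, 1): e=[-1,26,37] → ·
    (6,1)@(13, 3): e=[13,34,15] → #
    (8,1)@(17, 3): e=[5,-6,63] → ·
    (5,2)@(11, 5): e=[23,22,17] → #
    (7,2)@(15, 5): e=[15,-18,65] → ·
    (4,3)@(9, 7): e=[33,10,19] → #
    (5,3)@(11, 7): e=[29,-10,43] → ·
    (6,3)@(13, 7): e=[25,-30,67] → ·
    (4,4)@(9, 9): e=[39,-22,45] → ·
  covered (6 px):
    · · · · · · · # · · ·
    · · · · · · # # · · ·
    · · · · · # # · · · ·
    · · · · # · · · · · ·
    · · · · · · · · · · ·
    · · · · · · · · · · ·
    · · · · · · · · · · ·
T3:
  2·area = 24  (B↔C swapped to make it positive)
  edge (0, 10)→(4, 2): d=(4,-8) top-left  bias=+0
  edge (4, 2)→(2, 12): d=(-2,10) right/bottom  bias=-1
  edge (2, 12)→(0, 10): d=(-2,-2) top-left  bias=+0
    (1,2)@(3, 5): e=[4,4,16] → #
    (2,2)@(5, 5): e=[20,-16,20] → ·
    (1,3)@(3, 7): e=[12,0,12] → ·  [on edge]
    (0,4)@(1, 9): e=[4,16,4] → #
    (1,4)@(3, 9): e=[20,-4,8] → ·
    (0,5)@(1, 11): e=[12,12,0] → #  [on edge]
    (1,5)@(3, 11): e=[28,-8,4] → ·
    (0,6)@(1, 13): e=[20,8,-4] → ·
    (1,6)@(3, 13): e=[36,-12,0] → ·  [on edge]
  covered (3 px):
    · · · · · · · · · · ·
    · · · · · · · · · · ·
    · # · · · · · · · · ·
    · · · · · · · · · · ·
    # · · · · · · · · · ·
    # · · · · · · · · · ·
    · · · · · · · · · · ·

Answer: 12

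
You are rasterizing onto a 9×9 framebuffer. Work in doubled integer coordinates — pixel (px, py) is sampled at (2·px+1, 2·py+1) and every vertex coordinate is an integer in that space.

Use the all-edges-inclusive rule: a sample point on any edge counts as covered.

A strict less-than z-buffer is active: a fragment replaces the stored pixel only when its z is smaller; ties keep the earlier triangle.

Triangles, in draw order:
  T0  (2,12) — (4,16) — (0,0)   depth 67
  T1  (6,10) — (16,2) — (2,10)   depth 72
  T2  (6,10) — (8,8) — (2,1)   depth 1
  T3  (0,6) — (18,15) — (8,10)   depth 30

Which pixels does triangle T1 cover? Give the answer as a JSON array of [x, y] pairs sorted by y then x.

T0:
  2·area = 16  (B↔C swapped to make it positive)
  edge (2, 12)→(0, 0): d=(-2,-12) inclusive
  edge (0, 0)→(4, 16): d=(4,16) inclusive
  edge (4, 16)→(2, 12): d=(-2,-4) inclusive
    (0,2)@(1, 5): e=[2,4,10] → X
    (1,2)@(3, 5): e=[26,-28,18] → .
    (0,3)@(1, 7): e=[-2,12,6] → .
    (1,6)@(3, 13): e=[10,4,2] → X
    (2,6)@(5, 13): e=[34,-28,10] → .
    (1,7)@(3, 15): e=[6,12,-2] → .
  covered (2 px):
    . . . . . . . . .
    . . . . . . . . .
    X . . . . . . . .
    . . . . . . . . .
    . . . . . . . . .
    . . . . . . . . .
    . X . . . . . . .
    . . . . . . . . .
    . . . . . . . . .
T1:
  2·area = 32  (B↔C swapped to make it positive)
  edge (6, 10)→(2, 10): d=(-4,0) inclusive
  edge (2, 10)→(16, 2): d=(14,-8) inclusive
  edge (16, 2)→(6, 10): d=(-10,8) inclusive
    (5,2)@(11, 5): e=[20,2,10] → X
    (6,2)@(13, 5): e=[20,18,-6] → .
    (4,3)@(9, 7): e=[12,14,6] → X
    (5,3)@(11, 7): e=[12,30,-10] → .
    (2,4)@(5, 9): e=[4,10,18] → X
    (3,4)@(7, 9): e=[4,26,2] → X
    (4,4)@(9, 9): e=[4,42,-14] → .
    (2,5)@(5, 11): e=[-4,38,-2] → .
    (3,5)@(7, 11): e=[-4,54,-18] → .
  covered (4 px):
    . . . . . . . . .
    . . . . . . . . .
    . . . . . X . . .
    . . . . X . . . .
    . . X X . . . . .
    . . . . . . . . .
    . . . . . . . . .
    . . . . . . . . .
    . . . . . . . . .
T2:
  2·area = 26  (B↔C swapped to make it positive)
  edge (6, 10)→(2, 1): d=(-4,-9) inclusive
  edge (2, 1)→(8, 8): d=(6,7) inclusive
  edge (8, 8)→(6, 10): d=(-2,2) inclusive
    (7,0)@(15, 1): e=[117,-91,0] → .  [on edge]
    (1,1)@(3, 3): e=[1,5,20] → X
    (2,1)@(5, 3): e=[19,-9,16] → .
    (6,1)@(13, 3): e=[91,-65,0] → .  [on edge]
    (1,2)@(3, 5): e=[-7,17,16] → .
    (2,2)@(5, 5): e=[11,3,12] → X
    (3,2)@(7, 5): e=[29,-11,8] → .
    (5,2)@(11, 5): e=[65,-39,0] → .  [on edge]
    (2,3)@(5, 7): e=[3,15,8] → X
    (3,3)@(7, 7): e=[21,1,4] → X
    (4,3)@(9, 7): e=[39,-13,0] → .  [on edge]
    (2,4)@(5, 9): e=[-5,27,4] → .
    (3,4)@(7, 9): e=[13,13,0] → X  [on edge]
    (2,5)@(5, 11): e=[-13,39,0] → .  [on edge]
    (1,6)@(3, 13): e=[-39,65,0] → .  [on edge]
    (0,7)@(1, 15): e=[-65,91,0] → .  [on edge]
  covered (5 px):
    . . . . . . . . .
    . X . . . . . . .
    . . X . . . . . .
    . . X X . . . . .
    . . . X . . . . .
    . . . . . . . . .
    . . . . . . . . .
    . . . . . . . . .
    . . . . . . . . .
T3:
  degenerate (2·area = 0) — covers nothing

Final: [[5,2],[4,3],[2,4],[3,4]]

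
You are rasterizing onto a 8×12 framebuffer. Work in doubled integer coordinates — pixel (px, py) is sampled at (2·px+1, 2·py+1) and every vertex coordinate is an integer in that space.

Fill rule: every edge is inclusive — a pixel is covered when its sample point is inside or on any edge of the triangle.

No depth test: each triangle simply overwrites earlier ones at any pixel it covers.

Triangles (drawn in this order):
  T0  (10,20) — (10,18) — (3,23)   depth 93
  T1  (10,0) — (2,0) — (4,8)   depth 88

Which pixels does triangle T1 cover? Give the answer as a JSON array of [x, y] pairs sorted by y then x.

T0:
  2·area = 14  (B↔C swapped to make it positive)
  edge (10, 20)→(3, 23): d=(-7,3) inclusive
  edge (3, 23)→(10, 18): d=(7,-5) inclusive
  edge (10, 18)→(10, 20): d=(0,2) inclusive
    (4,9)@(9, 19): e=[10,2,2] → X
    (5,9)@(11, 19): e=[4,12,-2] → .
    (3,10)@(7, 21): e=[2,6,6] → X
    (4,10)@(9, 21): e=[-4,16,2] → .
    (1,11)@(3, 23): e=[0,0,14] → X  [on edge]
    (2,11)@(5, 23): e=[-6,10,10] → .
    (3,11)@(7, 23): e=[-12,20,6] → .
  covered (3 px):
    . . . . . . . .
    . . . . . . . .
    . . . . . . . .
    . . . . . . . .
    . . . . . . . .
    . . . . . . . .
    . . . . . . . .
    . . . . . . . .
    . . . . . . . .
    . . . . X . . .
    . . . X . . . .
    . X . . . . . .
T1:
  2·area = 64  (B↔C swapped to make it positive)
  edge (10, 0)→(4, 8): d=(-6,8) inclusive
  edge (4, 8)→(2, 0): d=(-2,-8) inclusive
  edge (2, 0)→(10, 0): d=(8,0) inclusive
    (1,0)@(3, 1): e=[50,6,8] → X
    (2,0)@(5, 1): e=[34,22,8] → X
    (3,0)@(7, 1): e=[18,38,8] → X
    (4,0)@(9, 1): e=[2,54,8] → X
    (5,0)@(11, 1): e=[-14,70,8] → .
    (1,1)@(3, 3): e=[38,2,24] → X
    (4,1)@(9, 3): e=[-10,50,24] → .
    (1,2)@(3, 5): e=[26,-2,40] → .
    (2,2)@(5, 5): e=[10,14,40] → X
    (3,2)@(7, 5): e=[-6,30,40] → .
    (2,3)@(5, 7): e=[-2,10,56] → .
  covered (8 px):
    . X X X X . . .
    . X X X . . . .
    . . X . . . . .
    . . . . . . . .
    . . . . . . . .
    . . . . . . . .
    . . . . . . . .
    . . . . . . . .
    . . . . . . . .
    . . . . . . . .
    . . . . . . . .
    . . . . . . . .

Result: [[1,0],[2,0],[3,0],[4,0],[1,1],[2,1],[3,1],[2,2]]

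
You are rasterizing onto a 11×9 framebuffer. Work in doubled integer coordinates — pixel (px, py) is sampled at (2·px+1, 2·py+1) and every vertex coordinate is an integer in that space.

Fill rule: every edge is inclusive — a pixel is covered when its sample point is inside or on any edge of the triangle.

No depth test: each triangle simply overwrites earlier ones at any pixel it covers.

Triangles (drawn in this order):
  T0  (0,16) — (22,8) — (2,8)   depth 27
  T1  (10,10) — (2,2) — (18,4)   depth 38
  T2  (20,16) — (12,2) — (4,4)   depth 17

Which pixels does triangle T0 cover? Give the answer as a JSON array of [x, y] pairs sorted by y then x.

T0:
  2·area = 160  (B↔C swapped to make it positive)
  edge (0, 16)→(2, 8): d=(2,-8) inclusive
  edge (2, 8)→(22, 8): d=(20,0) inclusive
  edge (22, 8)→(0, 16): d=(-22,8) inclusive
    (1,4)@(3, 9): e=[10,20,130] → █
    (2,4)@(5, 9): e=[26,20,114] → █
    (3,4)@(7, 9): e=[42,20,98] → █
    (4,4)@(9, 9): e=[58,20,82] → █
    (5,4)@(11, 9): e=[74,20,66] → █
    (6,4)@(13, 9): e=[90,20,50] → █
    (7,4)@(15, 9): e=[106,20,34] → █
    (8,4)@(17, 9): e=[122,20,18] → █
    (9,4)@(19, 9): e=[138,20,2] → █
    (10,4)@(21, 9): e=[154,20,-14] → ·
    (1,5)@(3, 11): e=[14,60,86] → █
    (7,5)@(15, 11): e=[110,60,-10] → ·
  covered (20 px):
    · · · · · · · · · · ·
    · · · · · · · · · · ·
    · · · · · · · · · · ·
    · · · · · · · · · · ·
    · █ █ █ █ █ █ █ █ █ ·
    · █ █ █ █ █ █ · · · ·
    █ █ █ █ · · · · · · ·
    █ · · · · · · · · · ·
    · · · · · · · · · · ·
T1:
  2·area = 112
  edge (10, 10)→(2, 2): d=(-8,-8) inclusive
  edge (2, 2)→(18, 4): d=(16,2) inclusive
  edge (18, 4)→(10, 10): d=(-8,6) inclusive
    (0,0)@(1, 1): e=[0,-14,126] → ·  [on edge]
    (1,1)@(3, 3): e=[0,14,98] → █  [on edge]
    (2,1)@(5, 3): e=[16,10,86] → █
    (3,1)@(7, 3): e=[32,6,74] → █
    (4,1)@(9, 3): e=[48,2,62] → █
    (5,1)@(11, 3): e=[64,-2,50] → ·
    (1,2)@(3, 5): e=[-16,46,82] → ·
    (2,2)@(5, 5): e=[0,42,70] → █  [on edge]
    (5,2)@(11, 5): e=[48,30,34] → █
    (6,2)@(13, 5): e=[64,26,22] → █
    (7,2)@(15, 5): e=[80,22,10] → █
    (8,2)@(17, 5): e=[96,18,-2] → ·
    (3,3)@(7, 7): e=[0,70,42] → █  [on edge]
    (4,4)@(9, 9): e=[0,98,14] → █  [on edge]
    (5,5)@(11, 11): e=[0,126,-14] → ·  [on edge]
    (6,6)@(13, 13): e=[0,154,-42] → ·  [on edge]
    (7,7)@(15, 15): e=[0,182,-70] → ·  [on edge]
    (8,8)@(17, 17): e=[0,210,-98] → ·  [on edge]
  covered (16 px):
    · · · · · · · · · · ·
    · █ █ █ █ · · · · · ·
    · · █ █ █ █ █ █ · · ·
    · · · █ █ █ █ · · · ·
    · · · · █ █ · · · · ·
    · · · · · · · · · · ·
    · · · · · · · · · · ·
    · · · · · · · · · · ·
    · · · · · · · · · · ·
T2:
  2·area = 128  (B↔C swapped to make it positive)
  edge (20, 16)→(4, 4): d=(-16,-12) inclusive
  edge (4, 4)→(12, 2): d=(8,-2) inclusive
  edge (12, 2)→(20, 16): d=(8,14) inclusive
    (4,1)@(9, 3): e=[76,2,50] → █
    (5,1)@(11, 3): e=[100,6,22] → █
    (6,1)@(13, 3): e=[124,10,-6] → ·
    (3,2)@(7, 5): e=[20,14,94] → █
    (6,2)@(13, 5): e=[92,26,10] → █
    (7,2)@(15, 5): e=[116,30,-18] → ·
    (3,3)@(7, 7): e=[-12,30,110] → ·
    (4,3)@(9, 7): e=[12,34,82] → █
    (7,3)@(15, 7): e=[84,46,-2] → ·
    (4,4)@(9, 9): e=[-20,50,98] → ·
    (5,4)@(11, 9): e=[4,54,70] → █
    (7,4)@(15, 9): e=[52,62,14] → █
  covered (16 px):
    · · · · · · · · · · ·
    · · · · █ █ · · · · ·
    · · · █ █ █ █ · · · ·
    · · · · █ █ █ · · · ·
    · · · · · █ █ █ · · ·
    · · · · · · · █ █ · ·
    · · · · · · · · █ · ·
    · · · · · · · · · █ ·
    · · · · · · · · · · ·

Result: [[1,4],[2,4],[3,4],[4,4],[5,4],[6,4],[7,4],[8,4],[9,4],[1,5],[2,5],[3,5],[4,5],[5,5],[6,5],[0,6],[1,6],[2,6],[3,6],[0,7]]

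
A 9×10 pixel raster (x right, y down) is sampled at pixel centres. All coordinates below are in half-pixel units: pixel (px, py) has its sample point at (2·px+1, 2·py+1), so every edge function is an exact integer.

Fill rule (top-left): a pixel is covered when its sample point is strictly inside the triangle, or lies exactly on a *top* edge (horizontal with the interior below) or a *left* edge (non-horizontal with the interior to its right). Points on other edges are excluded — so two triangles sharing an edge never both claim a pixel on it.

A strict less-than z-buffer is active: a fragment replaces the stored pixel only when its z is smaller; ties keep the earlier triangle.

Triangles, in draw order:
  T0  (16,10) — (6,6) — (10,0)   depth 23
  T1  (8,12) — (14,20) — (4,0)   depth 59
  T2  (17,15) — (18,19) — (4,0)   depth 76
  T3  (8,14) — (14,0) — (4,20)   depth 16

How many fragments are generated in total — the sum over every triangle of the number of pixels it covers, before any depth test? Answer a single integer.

T0:
  2·area = 76
  edge (16, 10)→(6, 6): d=(-10,-4) top-left  bias=+0
  edge (6, 6)→(10, 0): d=(4,-6) top-left  bias=+0
  edge (10, 0)→(16, 10): d=(6,10) right/bottom  bias=-1
    (4,1)@(9, 3): e=[42,6,28] → #
    (5,1)@(11, 3): e=[50,18,8] → #
    (6,1)@(13, 3): e=[58,30,-12] → ·
    (3,2)@(7, 5): e=[14,2,60] → #
    (6,2)@(13, 5): e=[38,38,0] → ·  [on edge]
    (3,3)@(7, 7): e=[-6,10,72] → ·
    (4,3)@(9, 7): e=[2,22,52] → #
    (6,3)@(13, 7): e=[18,46,12] → #
    (7,3)@(15, 7): e=[26,58,-8] → ·
    (4,4)@(9, 9): e=[-18,30,64] → ·
    (5,4)@(11, 9): e=[-10,42,44] → ·
    (6,4)@(13, 9): e=[-2,54,24] → ·
  covered (9 px):
    · · · · · · · · ·
    · · · · # # · · ·
    · · · # # # · · ·
    · · · · # # # · ·
    · · · · · · · # ·
    · · · · · · · · ·
    · · · · · · · · ·
    · · · · · · · · ·
    · · · · · · · · ·
    · · · · · · · · ·
T1:
  2·area = 40  (B↔C swapped to make it positive)
  edge (8, 12)→(4, 0): d=(-4,-12) top-left  bias=+0
  edge (4, 0)→(14, 20): d=(10,20) right/bottom  bias=-1
  edge (14, 20)→(8, 12): d=(-6,-8) top-left  bias=+0
    (2,1)@(5, 3): e=[0,10,30] → #  [on edge]
    (3,1)@(7, 3): e=[24,-30,46] → ·
    (2,2)@(5, 5): e=[-8,30,18] → ·
    (3,3)@(7, 7): e=[8,10,22] → #
    (4,3)@(9, 7): e=[32,-30,38] → ·
    (3,4)@(7, 9): e=[0,30,10] → #  [on edge]
    (4,4)@(9, 9): e=[24,-10,26] → ·
    (3,5)@(7, 11): e=[-8,50,-2] → ·
    (4,5)@(9, 11): e=[16,10,14] → #
    (5,5)@(11, 11): e=[40,-30,30] → ·
    (4,6)@(9, 13): e=[8,30,2] → #
    (5,6)@(11, 13): e=[32,-10,18] → ·
    (4,7)@(9, 15): e=[0,50,-10] → ·  [on edge]
  covered (6 px):
    · · · · · · · · ·
    · · # · · · · · ·
    · · · · · · · · ·
    · · · # · · · · ·
    · · · # · · · · ·
    · · · · # · · · ·
    · · · · # · · · ·
    · · · · · # · · ·
    · · · · · · · · ·
    · · · · · · · · ·
T2:
  2·area = 37
  edge (17, 15)→(18, 19): d=(1,4) right/bottom  bias=-1
  edge (18, 19)→(4, 0): d=(-14,-19) top-left  bias=+0
  edge (4, 0)→(17, 15): d=(13,15) right/bottom  bias=-1
    (7,3)@(15, 7): e=[0,111,-74] → ·  [on edge]
    (5,4)@(11, 9): e=[18,7,12] → #
    (6,4)@(13, 9): e=[10,45,-18] → ·
    (5,5)@(11, 11): e=[20,-21,38] → ·
    (6,5)@(13, 11): e=[12,17,8] → #
    (7,5)@(15, 11): e=[4,55,-22] → ·
    (6,6)@(13, 13): e=[14,-11,34] → ·
    (7,6)@(15, 13): e=[6,27,4] → #
    (8,6)@(17, 13): e=[-2,65,-26] → ·
    (7,7)@(15, 15): e=[8,-1,30] → ·
    (8,7)@(17, 15): e=[0,37,0] → ·  [on edge]
    (8,8)@(17, 17): e=[2,9,26] → #
  covered (4 px):
    · · · · · · · · ·
    · · · · · · · · ·
    · · · · · · · · ·
    · · · · · · · · ·
    · · · · · # · · ·
    · · · · · · # · ·
    · · · · · · · # ·
    · · · · · · · · ·
    · · · · · · · · #
    · · · · · · · · ·
T3:
  2·area = 20  (B↔C swapped to make it positive)
  edge (8, 14)→(4, 20): d=(-4,6) right/bottom  bias=-1
  edge (4, 20)→(14, 0): d=(10,-20) top-left  bias=+0
  edge (14, 0)→(8, 14): d=(-6,14) right/bottom  bias=-1
    (5,3)@(11, 7): e=[10,10,0] → ·  [on edge]
    (4,5)@(9, 11): e=[6,10,4] → #
    (5,5)@(11, 11): e=[-6,50,-24] → ·
    (4,6)@(9, 13): e=[-2,30,-8] → ·
    (3,7)@(7, 15): e=[2,10,8] → #
    (4,7)@(9, 15): e=[-10,50,-20] → ·
    (3,8)@(7, 17): e=[-6,30,-4] → ·
  covered (2 px):
    · · · · · · · · ·
    · · · · · · · · ·
    · · · · · · · · ·
    · · · · · · · · ·
    · · · · · · · · ·
    · · · · # · · · ·
    · · · · · · · · ·
    · · · # · · · · ·
    · · · · · · · · ·
    · · · · · · · · ·

Final: 21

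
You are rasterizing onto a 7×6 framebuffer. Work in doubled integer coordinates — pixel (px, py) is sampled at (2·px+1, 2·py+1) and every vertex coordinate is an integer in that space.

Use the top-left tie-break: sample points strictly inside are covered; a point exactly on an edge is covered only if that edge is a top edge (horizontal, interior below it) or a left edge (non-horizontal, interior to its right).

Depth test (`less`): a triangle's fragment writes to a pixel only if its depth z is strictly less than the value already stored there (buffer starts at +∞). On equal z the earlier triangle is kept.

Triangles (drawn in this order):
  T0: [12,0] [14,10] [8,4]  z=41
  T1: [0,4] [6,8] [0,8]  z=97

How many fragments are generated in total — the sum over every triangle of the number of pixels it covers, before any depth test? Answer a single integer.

T0:
  2·area = 48
  edge (12, 0)→(14, 10): d=(2,10) right/bottom  bias=-1
  edge (14, 10)→(8, 4): d=(-6,-6) top-left  bias=+0
  edge (8, 4)→(12, 0): d=(4,-4) top-left  bias=+0
    (2,0)@(5, 1): e=[72,0,-24] → ·  [on edge]
    (5,0)@(11, 1): e=[12,36,0] → █  [on edge]
    (6,0)@(13, 1): e=[-8,48,8] → ·
    (3,1)@(7, 3): e=[56,0,-8] → ·  [on edge]
    (4,1)@(9, 3): e=[36,12,0] → █  [on edge]
    (6,1)@(13, 3): e=[-4,36,16] → ·
    (3,2)@(7, 5): e=[60,-12,0] → ·  [on edge]
    (4,2)@(9, 5): e=[40,0,8] → █  [on edge]
    (6,2)@(13, 5): e=[0,24,24] → ·  [on edge]
    (2,3)@(5, 7): e=[84,-36,0] → ·  [on edge]
    (4,3)@(9, 7): e=[44,-12,16] → ·
    (5,3)@(11, 7): e=[24,0,24] → █  [on edge]
    (1,4)@(3, 9): e=[108,-60,0] → ·  [on edge]
    (6,4)@(13, 9): e=[8,0,40] → █  [on edge]
    (0,5)@(1, 11): e=[132,-84,0] → ·  [on edge]
  covered (8 px):
    · · · · · █ ·
    · · · · █ █ ·
    · · · · █ █ ·
    · · · · · █ █
    · · · · · · █
    · · · · · · ·
T1:
  2·area = 24
  edge (0, 4)→(6, 8): d=(6,4) right/bottom  bias=-1
  edge (6, 8)→(0, 8): d=(-6,0) right/bottom  bias=-1
  edge (0, 8)→(0, 4): d=(0,-4) top-left  bias=+0
    (0,2)@(1, 5): e=[2,18,4] → █
    (1,2)@(3, 5): e=[-6,18,12] → ·
    (0,3)@(1, 7): e=[14,6,4] → █
    (1,3)@(3, 7): e=[6,6,12] → █
    (2,3)@(5, 7): e=[-2,6,20] → ·
    (0,4)@(1, 9): e=[26,-6,4] → ·
    (1,4)@(3, 9): e=[18,-6,12] → ·
  covered (3 px):
    · · · · · · ·
    · · · · · · ·
    █ · · · · · ·
    █ █ · · · · ·
    · · · · · · ·
    · · · · · · ·

Final: 11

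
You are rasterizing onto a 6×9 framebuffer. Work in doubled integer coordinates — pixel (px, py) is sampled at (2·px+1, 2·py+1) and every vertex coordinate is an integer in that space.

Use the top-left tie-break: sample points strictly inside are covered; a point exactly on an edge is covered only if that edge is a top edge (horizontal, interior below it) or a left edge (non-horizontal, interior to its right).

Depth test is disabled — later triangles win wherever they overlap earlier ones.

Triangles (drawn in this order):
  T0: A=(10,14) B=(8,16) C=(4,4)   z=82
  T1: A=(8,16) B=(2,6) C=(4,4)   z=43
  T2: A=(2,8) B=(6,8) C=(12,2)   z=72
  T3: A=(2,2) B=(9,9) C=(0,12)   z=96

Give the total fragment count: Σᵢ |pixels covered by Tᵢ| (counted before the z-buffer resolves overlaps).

T0:
  2·area = 32
  edge (10, 14)→(8, 16): d=(-2,2) right/bottom  bias=-1
  edge (8, 16)→(4, 4): d=(-4,-12) top-left  bias=+0
  edge (4, 4)→(10, 14): d=(6,10) right/bottom  bias=-1
    (1,0)@(3, 1): e=[40,0,-8] → .  [on edge]
    (2,3)@(5, 7): e=[24,0,8] → X  [on edge]
    (3,3)@(7, 7): e=[20,24,-12] → .
    (2,4)@(5, 9): e=[20,-8,20] → .
    (3,4)@(7, 9): e=[16,16,0] → .  [on edge]
    (3,5)@(7, 11): e=[12,8,12] → X
    (4,5)@(9, 11): e=[8,32,-8] → .
    (3,6)@(7, 13): e=[8,0,24] → X  [on edge]
    (4,6)@(9, 13): e=[4,24,4] → X
    (5,6)@(11, 13): e=[0,48,-16] → .  [on edge]
    (3,7)@(7, 15): e=[4,-8,36] → .
    (4,7)@(9, 15): e=[0,16,16] → .  [on edge]
    (3,8)@(7, 17): e=[0,-16,48] → .  [on edge]
  covered (4 px):
    . . . . . .
    . . . . . .
    . . . . . .
    . . X . . .
    . . . . . .
    . . . X . .
    . . . X X .
    . . . . . .
    . . . . . .
T1:
  2·area = 32
  edge (8, 16)→(2, 6): d=(-6,-10) top-left  bias=+0
  edge (2, 6)→(4, 4): d=(2,-2) top-left  bias=+0
  edge (4, 4)→(8, 16): d=(4,12) right/bottom  bias=-1
    (1,0)@(3, 1): e=[40,-8,0] → .  [on edge]
    (3,0)@(7, 1): e=[80,0,-48] → .  [on edge]
    (2,1)@(5, 3): e=[48,0,-16] → .  [on edge]
    (1,2)@(3, 5): e=[16,0,16] → X  [on edge]
    (2,2)@(5, 5): e=[36,4,-8] → .
    (0,3)@(1, 7): e=[-16,0,48] → .  [on edge]
    (1,3)@(3, 7): e=[4,4,24] → X
    (2,3)@(5, 7): e=[24,8,0] → .  [on edge]
    (1,4)@(3, 9): e=[-8,8,32] → .
    (2,4)@(5, 9): e=[12,12,8] → X
    (3,4)@(7, 9): e=[32,16,-16] → .
    (2,5)@(5, 11): e=[0,16,16] → X  [on edge]
    (3,6)@(7, 13): e=[8,24,0] → .  [on edge]
  covered (4 px):
    . . . . . .
    . . . . . .
    . X . . . .
    . X . . . .
    . . X . . .
    . . X . . .
    . . . . . .
    . . . . . .
    . . . . . .
T2:
  2·area = 24  (B↔C swapped to make it positive)
  edge (2, 8)→(12, 2): d=(10,-6) top-left  bias=+0
  edge (12, 2)→(6, 8): d=(-6,6) right/bottom  bias=-1
  edge (6, 8)→(2, 8): d=(-4,0) right/bottom  bias=-1
    (5,1)@(11, 3): e=[4,0,20] → .  [on edge]
    (3,2)@(7, 5): e=[0,12,12] → X  [on edge]
    (4,2)@(9, 5): e=[12,0,12] → .  [on edge]
    (2,3)@(5, 7): e=[8,12,4] → X
    (3,3)@(7, 7): e=[20,0,4] → .  [on edge]
    (2,4)@(5, 9): e=[28,0,-4] → .  [on edge]
    (1,5)@(3, 11): e=[36,0,-12] → .  [on edge]
    (0,6)@(1, 13): e=[44,0,-20] → .  [on edge]
  covered (2 px):
    . . . . . .
    . . . . . .
    . . . X . .
    . . X . . .
    . . . . . .
    . . . . . .
    . . . . . .
    . . . . . .
    . . . . . .
T3:
  2·area = 84
  edge (2, 2)→(9, 9): d=(7,7) right/bottom  bias=-1
  edge (9, 9)→(0, 12): d=(-9,3) right/bottom  bias=-1
  edge (0, 12)→(2, 2): d=(2,-10) top-left  bias=+0
    (0,0)@(1, 1): e=[0,96,-12] → .  [on edge]
    (1,1)@(3, 3): e=[0,72,12] → .  [on edge]
    (1,2)@(3, 5): e=[14,54,16] → X
    (2,2)@(5, 5): e=[0,48,36] → .  [on edge]
    (0,3)@(1, 7): e=[42,42,0] → X  [on edge]
    (2,3)@(5, 7): e=[14,30,40] → X
    (3,3)@(7, 7): e=[0,24,60] → .  [on edge]
    (0,4)@(1, 9): e=[56,24,4] → X
    (3,4)@(7, 9): e=[14,6,64] → X
    (4,4)@(9, 9): e=[0,0,84] → .  [on edge]
    (0,5)@(1, 11): e=[70,6,8] → X
    (1,5)@(3, 11): e=[56,0,28] → .  [on edge]
    (5,5)@(11, 11): e=[0,-24,108] → .  [on edge]
  covered (9 px):
    . . . . . .
    . . . . . .
    . X . . . .
    X X X . . .
    X X X X . .
    X . . . . .
    . . . . . .
    . . . . . .
    . . . . . .

Result: 19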